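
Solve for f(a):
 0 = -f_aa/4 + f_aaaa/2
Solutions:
 f(a) = C1 + C2*a + C3*exp(-sqrt(2)*a/2) + C4*exp(sqrt(2)*a/2)


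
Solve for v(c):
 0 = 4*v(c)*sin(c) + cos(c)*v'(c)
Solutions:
 v(c) = C1*cos(c)^4


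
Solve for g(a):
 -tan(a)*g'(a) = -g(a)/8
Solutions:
 g(a) = C1*sin(a)^(1/8)


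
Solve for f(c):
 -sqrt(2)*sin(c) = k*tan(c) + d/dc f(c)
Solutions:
 f(c) = C1 + k*log(cos(c)) + sqrt(2)*cos(c)


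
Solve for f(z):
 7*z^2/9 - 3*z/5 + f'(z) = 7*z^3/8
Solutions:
 f(z) = C1 + 7*z^4/32 - 7*z^3/27 + 3*z^2/10


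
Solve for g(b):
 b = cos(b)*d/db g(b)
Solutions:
 g(b) = C1 + Integral(b/cos(b), b)


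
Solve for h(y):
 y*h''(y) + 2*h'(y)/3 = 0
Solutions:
 h(y) = C1 + C2*y^(1/3)


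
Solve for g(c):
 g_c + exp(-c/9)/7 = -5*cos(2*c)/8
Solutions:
 g(c) = C1 - 5*sin(2*c)/16 + 9*exp(-c/9)/7


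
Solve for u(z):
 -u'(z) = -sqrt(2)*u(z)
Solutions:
 u(z) = C1*exp(sqrt(2)*z)


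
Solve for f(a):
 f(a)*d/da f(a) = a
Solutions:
 f(a) = -sqrt(C1 + a^2)
 f(a) = sqrt(C1 + a^2)


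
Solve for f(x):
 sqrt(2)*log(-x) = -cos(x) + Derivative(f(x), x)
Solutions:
 f(x) = C1 + sqrt(2)*x*(log(-x) - 1) + sin(x)


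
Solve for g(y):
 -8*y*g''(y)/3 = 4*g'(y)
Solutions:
 g(y) = C1 + C2/sqrt(y)


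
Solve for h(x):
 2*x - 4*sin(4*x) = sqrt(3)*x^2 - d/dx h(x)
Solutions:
 h(x) = C1 + sqrt(3)*x^3/3 - x^2 - cos(4*x)


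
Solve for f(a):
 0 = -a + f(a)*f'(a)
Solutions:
 f(a) = -sqrt(C1 + a^2)
 f(a) = sqrt(C1 + a^2)


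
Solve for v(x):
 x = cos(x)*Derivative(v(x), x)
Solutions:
 v(x) = C1 + Integral(x/cos(x), x)


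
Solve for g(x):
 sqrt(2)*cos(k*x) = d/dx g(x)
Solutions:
 g(x) = C1 + sqrt(2)*sin(k*x)/k


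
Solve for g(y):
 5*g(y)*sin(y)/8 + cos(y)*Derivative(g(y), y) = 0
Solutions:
 g(y) = C1*cos(y)^(5/8)


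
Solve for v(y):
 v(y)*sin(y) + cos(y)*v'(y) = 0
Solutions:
 v(y) = C1*cos(y)


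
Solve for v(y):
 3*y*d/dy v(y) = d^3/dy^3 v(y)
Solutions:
 v(y) = C1 + Integral(C2*airyai(3^(1/3)*y) + C3*airybi(3^(1/3)*y), y)


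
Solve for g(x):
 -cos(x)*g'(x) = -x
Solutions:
 g(x) = C1 + Integral(x/cos(x), x)


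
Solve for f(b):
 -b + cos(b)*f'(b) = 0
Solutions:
 f(b) = C1 + Integral(b/cos(b), b)


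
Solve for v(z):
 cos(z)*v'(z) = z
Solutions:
 v(z) = C1 + Integral(z/cos(z), z)


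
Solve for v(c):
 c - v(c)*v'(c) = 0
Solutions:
 v(c) = -sqrt(C1 + c^2)
 v(c) = sqrt(C1 + c^2)


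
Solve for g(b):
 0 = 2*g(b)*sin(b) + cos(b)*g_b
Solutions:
 g(b) = C1*cos(b)^2


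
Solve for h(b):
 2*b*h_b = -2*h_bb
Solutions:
 h(b) = C1 + C2*erf(sqrt(2)*b/2)


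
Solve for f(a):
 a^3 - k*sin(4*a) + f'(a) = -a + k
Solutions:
 f(a) = C1 - a^4/4 - a^2/2 + a*k - k*cos(4*a)/4


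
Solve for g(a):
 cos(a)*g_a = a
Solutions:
 g(a) = C1 + Integral(a/cos(a), a)


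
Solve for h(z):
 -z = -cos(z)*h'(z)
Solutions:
 h(z) = C1 + Integral(z/cos(z), z)


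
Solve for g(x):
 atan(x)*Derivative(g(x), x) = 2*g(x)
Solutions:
 g(x) = C1*exp(2*Integral(1/atan(x), x))


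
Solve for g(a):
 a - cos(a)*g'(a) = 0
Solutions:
 g(a) = C1 + Integral(a/cos(a), a)


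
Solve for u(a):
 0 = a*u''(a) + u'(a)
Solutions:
 u(a) = C1 + C2*log(a)


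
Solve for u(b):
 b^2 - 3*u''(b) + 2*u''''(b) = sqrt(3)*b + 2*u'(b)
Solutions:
 u(b) = C1 + C2*exp(-2^(1/3)*b*(2^(1/3)/(sqrt(2) + 2)^(1/3) + (sqrt(2) + 2)^(1/3))/4)*sin(2^(1/3)*sqrt(3)*b*(-(sqrt(2) + 2)^(1/3) + 2^(1/3)/(sqrt(2) + 2)^(1/3))/4) + C3*exp(-2^(1/3)*b*(2^(1/3)/(sqrt(2) + 2)^(1/3) + (sqrt(2) + 2)^(1/3))/4)*cos(2^(1/3)*sqrt(3)*b*(-(sqrt(2) + 2)^(1/3) + 2^(1/3)/(sqrt(2) + 2)^(1/3))/4) + C4*exp(2^(1/3)*b*(2^(1/3)/(sqrt(2) + 2)^(1/3) + (sqrt(2) + 2)^(1/3))/2) + b^3/6 - 3*b^2/4 - sqrt(3)*b^2/4 + 3*sqrt(3)*b/4 + 9*b/4


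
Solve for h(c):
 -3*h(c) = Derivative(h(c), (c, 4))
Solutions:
 h(c) = (C1*sin(sqrt(2)*3^(1/4)*c/2) + C2*cos(sqrt(2)*3^(1/4)*c/2))*exp(-sqrt(2)*3^(1/4)*c/2) + (C3*sin(sqrt(2)*3^(1/4)*c/2) + C4*cos(sqrt(2)*3^(1/4)*c/2))*exp(sqrt(2)*3^(1/4)*c/2)


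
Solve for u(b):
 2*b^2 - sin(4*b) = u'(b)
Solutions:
 u(b) = C1 + 2*b^3/3 + cos(4*b)/4


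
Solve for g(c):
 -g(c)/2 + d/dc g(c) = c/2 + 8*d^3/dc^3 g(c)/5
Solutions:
 g(c) = C1*exp(30^(1/3)*c*(30^(1/3)/(sqrt(51) + 9)^(1/3) + (sqrt(51) + 9)^(1/3))/24)*sin(10^(1/3)*3^(1/6)*c*(-3^(2/3)*(sqrt(51) + 9)^(1/3) + 3*10^(1/3)/(sqrt(51) + 9)^(1/3))/24) + C2*exp(30^(1/3)*c*(30^(1/3)/(sqrt(51) + 9)^(1/3) + (sqrt(51) + 9)^(1/3))/24)*cos(10^(1/3)*3^(1/6)*c*(-3^(2/3)*(sqrt(51) + 9)^(1/3) + 3*10^(1/3)/(sqrt(51) + 9)^(1/3))/24) + C3*exp(-30^(1/3)*c*(30^(1/3)/(sqrt(51) + 9)^(1/3) + (sqrt(51) + 9)^(1/3))/12) - c - 2


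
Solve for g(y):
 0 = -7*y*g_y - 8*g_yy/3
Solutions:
 g(y) = C1 + C2*erf(sqrt(21)*y/4)


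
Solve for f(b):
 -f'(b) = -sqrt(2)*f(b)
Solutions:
 f(b) = C1*exp(sqrt(2)*b)


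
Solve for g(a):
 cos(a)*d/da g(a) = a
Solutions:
 g(a) = C1 + Integral(a/cos(a), a)


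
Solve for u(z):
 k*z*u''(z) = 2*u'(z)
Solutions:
 u(z) = C1 + z^(((re(k) + 2)*re(k) + im(k)^2)/(re(k)^2 + im(k)^2))*(C2*sin(2*log(z)*Abs(im(k))/(re(k)^2 + im(k)^2)) + C3*cos(2*log(z)*im(k)/(re(k)^2 + im(k)^2)))


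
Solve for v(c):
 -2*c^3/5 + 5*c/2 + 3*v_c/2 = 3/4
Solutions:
 v(c) = C1 + c^4/15 - 5*c^2/6 + c/2


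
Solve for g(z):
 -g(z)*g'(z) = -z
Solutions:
 g(z) = -sqrt(C1 + z^2)
 g(z) = sqrt(C1 + z^2)


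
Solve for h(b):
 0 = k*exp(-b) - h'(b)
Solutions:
 h(b) = C1 - k*exp(-b)


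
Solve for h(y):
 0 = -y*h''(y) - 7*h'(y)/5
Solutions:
 h(y) = C1 + C2/y^(2/5)


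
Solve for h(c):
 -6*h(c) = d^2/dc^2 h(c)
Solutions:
 h(c) = C1*sin(sqrt(6)*c) + C2*cos(sqrt(6)*c)


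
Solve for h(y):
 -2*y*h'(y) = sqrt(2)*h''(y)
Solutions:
 h(y) = C1 + C2*erf(2^(3/4)*y/2)


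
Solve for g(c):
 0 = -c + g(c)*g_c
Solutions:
 g(c) = -sqrt(C1 + c^2)
 g(c) = sqrt(C1 + c^2)


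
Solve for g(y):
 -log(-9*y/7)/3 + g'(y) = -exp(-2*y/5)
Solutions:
 g(y) = C1 + y*log(-y)/3 + y*(-log(7) - 1 + 2*log(3))/3 + 5*exp(-2*y/5)/2


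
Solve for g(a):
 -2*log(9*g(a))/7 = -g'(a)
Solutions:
 -7*Integral(1/(log(_y) + 2*log(3)), (_y, g(a)))/2 = C1 - a


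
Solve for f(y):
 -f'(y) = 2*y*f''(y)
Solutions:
 f(y) = C1 + C2*sqrt(y)


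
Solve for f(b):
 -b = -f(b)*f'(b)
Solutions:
 f(b) = -sqrt(C1 + b^2)
 f(b) = sqrt(C1 + b^2)


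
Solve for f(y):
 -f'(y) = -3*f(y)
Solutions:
 f(y) = C1*exp(3*y)


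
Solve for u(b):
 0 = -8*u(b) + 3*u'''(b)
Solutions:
 u(b) = C3*exp(2*3^(2/3)*b/3) + (C1*sin(3^(1/6)*b) + C2*cos(3^(1/6)*b))*exp(-3^(2/3)*b/3)


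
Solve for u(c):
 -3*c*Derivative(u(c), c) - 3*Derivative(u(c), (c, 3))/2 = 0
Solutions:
 u(c) = C1 + Integral(C2*airyai(-2^(1/3)*c) + C3*airybi(-2^(1/3)*c), c)


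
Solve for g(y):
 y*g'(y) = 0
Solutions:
 g(y) = C1


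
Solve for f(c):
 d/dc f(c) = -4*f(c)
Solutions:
 f(c) = C1*exp(-4*c)


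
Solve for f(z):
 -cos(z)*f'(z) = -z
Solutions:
 f(z) = C1 + Integral(z/cos(z), z)


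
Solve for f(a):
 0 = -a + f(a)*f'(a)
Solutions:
 f(a) = -sqrt(C1 + a^2)
 f(a) = sqrt(C1 + a^2)


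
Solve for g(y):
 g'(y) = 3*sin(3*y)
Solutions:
 g(y) = C1 - cos(3*y)


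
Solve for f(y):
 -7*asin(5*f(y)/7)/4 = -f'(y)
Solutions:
 Integral(1/asin(5*_y/7), (_y, f(y))) = C1 + 7*y/4


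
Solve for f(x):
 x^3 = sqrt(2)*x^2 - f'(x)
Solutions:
 f(x) = C1 - x^4/4 + sqrt(2)*x^3/3


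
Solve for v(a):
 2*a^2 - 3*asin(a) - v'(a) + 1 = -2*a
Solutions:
 v(a) = C1 + 2*a^3/3 + a^2 - 3*a*asin(a) + a - 3*sqrt(1 - a^2)


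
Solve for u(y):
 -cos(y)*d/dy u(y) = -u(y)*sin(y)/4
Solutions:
 u(y) = C1/cos(y)^(1/4)


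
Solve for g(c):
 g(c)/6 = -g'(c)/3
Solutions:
 g(c) = C1*exp(-c/2)


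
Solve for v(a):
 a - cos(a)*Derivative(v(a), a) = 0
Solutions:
 v(a) = C1 + Integral(a/cos(a), a)


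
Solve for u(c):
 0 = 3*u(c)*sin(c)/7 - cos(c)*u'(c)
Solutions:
 u(c) = C1/cos(c)^(3/7)


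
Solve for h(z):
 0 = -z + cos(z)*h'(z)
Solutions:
 h(z) = C1 + Integral(z/cos(z), z)


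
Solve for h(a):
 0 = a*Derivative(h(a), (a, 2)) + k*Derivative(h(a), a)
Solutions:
 h(a) = C1 + a^(1 - re(k))*(C2*sin(log(a)*Abs(im(k))) + C3*cos(log(a)*im(k)))


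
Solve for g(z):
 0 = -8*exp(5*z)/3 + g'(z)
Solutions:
 g(z) = C1 + 8*exp(5*z)/15


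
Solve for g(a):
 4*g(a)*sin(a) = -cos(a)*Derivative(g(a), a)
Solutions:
 g(a) = C1*cos(a)^4


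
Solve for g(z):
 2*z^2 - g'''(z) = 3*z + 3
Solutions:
 g(z) = C1 + C2*z + C3*z^2 + z^5/30 - z^4/8 - z^3/2


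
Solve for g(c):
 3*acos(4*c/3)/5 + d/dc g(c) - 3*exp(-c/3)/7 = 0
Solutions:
 g(c) = C1 - 3*c*acos(4*c/3)/5 + 3*sqrt(9 - 16*c^2)/20 - 9*exp(-c/3)/7


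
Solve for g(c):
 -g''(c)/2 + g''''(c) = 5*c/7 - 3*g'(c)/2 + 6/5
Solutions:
 g(c) = C1 + C2*exp(6^(1/3)*c*(6^(1/3)/(sqrt(723) + 27)^(1/3) + (sqrt(723) + 27)^(1/3))/12)*sin(2^(1/3)*3^(1/6)*c*(-3^(2/3)*(sqrt(723) + 27)^(1/3) + 3*2^(1/3)/(sqrt(723) + 27)^(1/3))/12) + C3*exp(6^(1/3)*c*(6^(1/3)/(sqrt(723) + 27)^(1/3) + (sqrt(723) + 27)^(1/3))/12)*cos(2^(1/3)*3^(1/6)*c*(-3^(2/3)*(sqrt(723) + 27)^(1/3) + 3*2^(1/3)/(sqrt(723) + 27)^(1/3))/12) + C4*exp(-6^(1/3)*c*(6^(1/3)/(sqrt(723) + 27)^(1/3) + (sqrt(723) + 27)^(1/3))/6) + 5*c^2/21 + 302*c/315


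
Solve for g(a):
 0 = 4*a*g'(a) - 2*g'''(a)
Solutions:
 g(a) = C1 + Integral(C2*airyai(2^(1/3)*a) + C3*airybi(2^(1/3)*a), a)


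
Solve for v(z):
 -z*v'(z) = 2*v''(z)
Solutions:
 v(z) = C1 + C2*erf(z/2)


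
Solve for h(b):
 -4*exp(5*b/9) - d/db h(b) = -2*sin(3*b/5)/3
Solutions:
 h(b) = C1 - 36*exp(5*b/9)/5 - 10*cos(3*b/5)/9


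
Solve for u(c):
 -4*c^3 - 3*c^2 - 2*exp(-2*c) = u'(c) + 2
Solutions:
 u(c) = C1 - c^4 - c^3 - 2*c + exp(-2*c)


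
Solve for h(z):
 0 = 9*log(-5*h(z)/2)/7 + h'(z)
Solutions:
 7*Integral(1/(log(-_y) - log(2) + log(5)), (_y, h(z)))/9 = C1 - z


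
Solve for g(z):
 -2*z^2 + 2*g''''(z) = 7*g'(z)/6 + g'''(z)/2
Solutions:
 g(z) = C1 + C2*exp(z*(-(12*sqrt(1771) + 505)^(1/3) - 1/(12*sqrt(1771) + 505)^(1/3) + 2)/24)*sin(sqrt(3)*z*(-(12*sqrt(1771) + 505)^(1/3) + (12*sqrt(1771) + 505)^(-1/3))/24) + C3*exp(z*(-(12*sqrt(1771) + 505)^(1/3) - 1/(12*sqrt(1771) + 505)^(1/3) + 2)/24)*cos(sqrt(3)*z*(-(12*sqrt(1771) + 505)^(1/3) + (12*sqrt(1771) + 505)^(-1/3))/24) + C4*exp(z*((12*sqrt(1771) + 505)^(-1/3) + 1 + (12*sqrt(1771) + 505)^(1/3))/12) - 4*z^3/7 + 72*z/49


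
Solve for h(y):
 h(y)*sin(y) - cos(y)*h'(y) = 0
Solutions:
 h(y) = C1/cos(y)


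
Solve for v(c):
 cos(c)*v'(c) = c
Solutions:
 v(c) = C1 + Integral(c/cos(c), c)


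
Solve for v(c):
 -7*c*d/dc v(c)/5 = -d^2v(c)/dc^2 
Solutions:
 v(c) = C1 + C2*erfi(sqrt(70)*c/10)


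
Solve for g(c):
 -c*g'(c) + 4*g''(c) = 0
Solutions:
 g(c) = C1 + C2*erfi(sqrt(2)*c/4)


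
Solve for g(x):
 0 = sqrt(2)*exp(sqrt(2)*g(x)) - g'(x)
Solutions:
 g(x) = sqrt(2)*(2*log(-1/(C1 + sqrt(2)*x)) - log(2))/4


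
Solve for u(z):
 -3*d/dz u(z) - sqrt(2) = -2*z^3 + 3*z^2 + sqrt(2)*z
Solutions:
 u(z) = C1 + z^4/6 - z^3/3 - sqrt(2)*z^2/6 - sqrt(2)*z/3


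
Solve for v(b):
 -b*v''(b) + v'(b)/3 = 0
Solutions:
 v(b) = C1 + C2*b^(4/3)


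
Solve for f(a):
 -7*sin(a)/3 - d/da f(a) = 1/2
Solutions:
 f(a) = C1 - a/2 + 7*cos(a)/3


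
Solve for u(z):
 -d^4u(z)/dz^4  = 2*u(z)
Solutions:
 u(z) = (C1*sin(2^(3/4)*z/2) + C2*cos(2^(3/4)*z/2))*exp(-2^(3/4)*z/2) + (C3*sin(2^(3/4)*z/2) + C4*cos(2^(3/4)*z/2))*exp(2^(3/4)*z/2)


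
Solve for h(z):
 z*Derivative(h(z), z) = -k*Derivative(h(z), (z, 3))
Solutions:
 h(z) = C1 + Integral(C2*airyai(z*(-1/k)^(1/3)) + C3*airybi(z*(-1/k)^(1/3)), z)


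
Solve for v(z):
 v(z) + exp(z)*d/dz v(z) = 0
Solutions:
 v(z) = C1*exp(exp(-z))


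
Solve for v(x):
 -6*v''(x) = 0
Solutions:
 v(x) = C1 + C2*x


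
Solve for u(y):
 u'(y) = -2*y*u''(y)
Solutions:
 u(y) = C1 + C2*sqrt(y)


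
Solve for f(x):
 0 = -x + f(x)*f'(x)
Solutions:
 f(x) = -sqrt(C1 + x^2)
 f(x) = sqrt(C1 + x^2)


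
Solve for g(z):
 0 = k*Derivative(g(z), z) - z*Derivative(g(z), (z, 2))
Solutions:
 g(z) = C1 + z^(re(k) + 1)*(C2*sin(log(z)*Abs(im(k))) + C3*cos(log(z)*im(k)))


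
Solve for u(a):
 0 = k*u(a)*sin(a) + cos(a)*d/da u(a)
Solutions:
 u(a) = C1*exp(k*log(cos(a)))


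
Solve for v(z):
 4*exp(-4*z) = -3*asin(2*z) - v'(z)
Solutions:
 v(z) = C1 - 3*z*asin(2*z) - 3*sqrt(1 - 4*z^2)/2 + exp(-4*z)


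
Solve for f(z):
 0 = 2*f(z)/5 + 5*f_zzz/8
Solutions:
 f(z) = C3*exp(-2*10^(1/3)*z/5) + (C1*sin(10^(1/3)*sqrt(3)*z/5) + C2*cos(10^(1/3)*sqrt(3)*z/5))*exp(10^(1/3)*z/5)


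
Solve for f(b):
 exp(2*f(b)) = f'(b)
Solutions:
 f(b) = log(-sqrt(-1/(C1 + b))) - log(2)/2
 f(b) = log(-1/(C1 + b))/2 - log(2)/2


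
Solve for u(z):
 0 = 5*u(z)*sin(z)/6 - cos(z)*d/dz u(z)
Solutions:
 u(z) = C1/cos(z)^(5/6)


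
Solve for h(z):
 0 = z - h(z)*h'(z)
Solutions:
 h(z) = -sqrt(C1 + z^2)
 h(z) = sqrt(C1 + z^2)


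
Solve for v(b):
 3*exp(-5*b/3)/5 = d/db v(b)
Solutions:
 v(b) = C1 - 9*exp(-5*b/3)/25


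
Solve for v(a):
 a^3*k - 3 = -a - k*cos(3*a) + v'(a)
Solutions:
 v(a) = C1 + a^4*k/4 + a^2/2 - 3*a + k*sin(3*a)/3


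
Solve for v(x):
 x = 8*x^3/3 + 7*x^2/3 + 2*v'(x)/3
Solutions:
 v(x) = C1 - x^4 - 7*x^3/6 + 3*x^2/4


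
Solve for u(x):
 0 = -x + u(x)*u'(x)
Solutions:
 u(x) = -sqrt(C1 + x^2)
 u(x) = sqrt(C1 + x^2)


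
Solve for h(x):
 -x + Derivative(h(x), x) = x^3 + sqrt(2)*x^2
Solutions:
 h(x) = C1 + x^4/4 + sqrt(2)*x^3/3 + x^2/2


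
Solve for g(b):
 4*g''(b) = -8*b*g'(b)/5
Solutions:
 g(b) = C1 + C2*erf(sqrt(5)*b/5)


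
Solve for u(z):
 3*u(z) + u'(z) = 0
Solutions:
 u(z) = C1*exp(-3*z)


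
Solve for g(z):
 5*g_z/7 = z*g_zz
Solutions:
 g(z) = C1 + C2*z^(12/7)


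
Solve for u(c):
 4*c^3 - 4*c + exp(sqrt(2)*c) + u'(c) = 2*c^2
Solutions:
 u(c) = C1 - c^4 + 2*c^3/3 + 2*c^2 - sqrt(2)*exp(sqrt(2)*c)/2


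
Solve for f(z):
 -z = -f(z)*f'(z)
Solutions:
 f(z) = -sqrt(C1 + z^2)
 f(z) = sqrt(C1 + z^2)


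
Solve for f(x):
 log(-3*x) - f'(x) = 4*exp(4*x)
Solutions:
 f(x) = C1 + x*log(-x) + x*(-1 + log(3)) - exp(4*x)


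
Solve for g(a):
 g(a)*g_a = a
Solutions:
 g(a) = -sqrt(C1 + a^2)
 g(a) = sqrt(C1 + a^2)


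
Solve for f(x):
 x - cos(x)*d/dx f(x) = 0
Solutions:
 f(x) = C1 + Integral(x/cos(x), x)


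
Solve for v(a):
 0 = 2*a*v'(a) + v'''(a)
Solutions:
 v(a) = C1 + Integral(C2*airyai(-2^(1/3)*a) + C3*airybi(-2^(1/3)*a), a)


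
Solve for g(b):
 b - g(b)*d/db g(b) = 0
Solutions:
 g(b) = -sqrt(C1 + b^2)
 g(b) = sqrt(C1 + b^2)


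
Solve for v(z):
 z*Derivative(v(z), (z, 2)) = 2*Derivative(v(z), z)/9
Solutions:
 v(z) = C1 + C2*z^(11/9)


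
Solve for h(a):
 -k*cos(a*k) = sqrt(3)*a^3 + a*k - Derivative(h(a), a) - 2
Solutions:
 h(a) = C1 + sqrt(3)*a^4/4 + a^2*k/2 - 2*a + sin(a*k)


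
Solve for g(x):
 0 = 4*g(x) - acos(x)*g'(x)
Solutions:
 g(x) = C1*exp(4*Integral(1/acos(x), x))


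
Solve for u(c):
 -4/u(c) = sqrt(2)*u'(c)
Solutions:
 u(c) = -sqrt(C1 - 4*sqrt(2)*c)
 u(c) = sqrt(C1 - 4*sqrt(2)*c)


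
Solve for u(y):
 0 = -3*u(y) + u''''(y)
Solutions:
 u(y) = C1*exp(-3^(1/4)*y) + C2*exp(3^(1/4)*y) + C3*sin(3^(1/4)*y) + C4*cos(3^(1/4)*y)


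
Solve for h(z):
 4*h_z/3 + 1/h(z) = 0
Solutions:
 h(z) = -sqrt(C1 - 6*z)/2
 h(z) = sqrt(C1 - 6*z)/2


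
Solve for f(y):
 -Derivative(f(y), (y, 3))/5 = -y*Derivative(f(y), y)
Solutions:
 f(y) = C1 + Integral(C2*airyai(5^(1/3)*y) + C3*airybi(5^(1/3)*y), y)


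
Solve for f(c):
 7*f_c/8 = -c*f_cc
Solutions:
 f(c) = C1 + C2*c^(1/8)


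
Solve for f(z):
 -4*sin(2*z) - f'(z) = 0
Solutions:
 f(z) = C1 + 2*cos(2*z)


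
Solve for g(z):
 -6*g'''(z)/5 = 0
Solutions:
 g(z) = C1 + C2*z + C3*z^2


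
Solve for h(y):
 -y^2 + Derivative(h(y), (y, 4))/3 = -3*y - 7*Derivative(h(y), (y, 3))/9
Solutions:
 h(y) = C1 + C2*y + C3*y^2 + C4*exp(-7*y/3) + 3*y^5/140 - 81*y^4/392 + 243*y^3/686


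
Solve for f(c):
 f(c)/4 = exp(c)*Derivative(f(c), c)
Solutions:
 f(c) = C1*exp(-exp(-c)/4)


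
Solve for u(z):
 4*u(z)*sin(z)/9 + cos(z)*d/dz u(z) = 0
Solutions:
 u(z) = C1*cos(z)^(4/9)


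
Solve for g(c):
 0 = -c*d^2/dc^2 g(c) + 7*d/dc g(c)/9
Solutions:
 g(c) = C1 + C2*c^(16/9)


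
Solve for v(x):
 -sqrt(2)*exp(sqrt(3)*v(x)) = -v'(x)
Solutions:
 v(x) = sqrt(3)*(2*log(-1/(C1 + sqrt(2)*x)) - log(3))/6


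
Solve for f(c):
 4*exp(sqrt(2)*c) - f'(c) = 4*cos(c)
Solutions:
 f(c) = C1 + 2*sqrt(2)*exp(sqrt(2)*c) - 4*sin(c)


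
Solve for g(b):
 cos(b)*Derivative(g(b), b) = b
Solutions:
 g(b) = C1 + Integral(b/cos(b), b)


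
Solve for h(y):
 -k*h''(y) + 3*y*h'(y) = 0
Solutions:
 h(y) = C1 + C2*erf(sqrt(6)*y*sqrt(-1/k)/2)/sqrt(-1/k)


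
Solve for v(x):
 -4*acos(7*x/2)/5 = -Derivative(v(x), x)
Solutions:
 v(x) = C1 + 4*x*acos(7*x/2)/5 - 4*sqrt(4 - 49*x^2)/35


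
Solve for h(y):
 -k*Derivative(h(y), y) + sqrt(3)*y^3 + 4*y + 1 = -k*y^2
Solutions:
 h(y) = C1 + y^3/3 + sqrt(3)*y^4/(4*k) + 2*y^2/k + y/k


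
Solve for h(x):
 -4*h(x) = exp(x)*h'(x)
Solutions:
 h(x) = C1*exp(4*exp(-x))


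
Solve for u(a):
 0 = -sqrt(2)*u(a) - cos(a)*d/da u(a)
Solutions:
 u(a) = C1*(sin(a) - 1)^(sqrt(2)/2)/(sin(a) + 1)^(sqrt(2)/2)


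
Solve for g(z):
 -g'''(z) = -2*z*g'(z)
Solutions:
 g(z) = C1 + Integral(C2*airyai(2^(1/3)*z) + C3*airybi(2^(1/3)*z), z)


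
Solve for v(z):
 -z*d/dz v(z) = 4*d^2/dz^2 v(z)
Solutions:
 v(z) = C1 + C2*erf(sqrt(2)*z/4)


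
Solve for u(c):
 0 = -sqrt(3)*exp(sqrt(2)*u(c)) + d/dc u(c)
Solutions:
 u(c) = sqrt(2)*(2*log(-1/(C1 + sqrt(3)*c)) - log(2))/4


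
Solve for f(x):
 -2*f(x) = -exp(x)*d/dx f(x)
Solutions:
 f(x) = C1*exp(-2*exp(-x))


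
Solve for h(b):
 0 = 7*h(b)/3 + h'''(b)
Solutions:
 h(b) = C3*exp(-3^(2/3)*7^(1/3)*b/3) + (C1*sin(3^(1/6)*7^(1/3)*b/2) + C2*cos(3^(1/6)*7^(1/3)*b/2))*exp(3^(2/3)*7^(1/3)*b/6)


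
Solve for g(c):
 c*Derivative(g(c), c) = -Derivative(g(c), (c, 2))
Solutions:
 g(c) = C1 + C2*erf(sqrt(2)*c/2)


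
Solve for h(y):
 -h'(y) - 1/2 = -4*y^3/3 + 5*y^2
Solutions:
 h(y) = C1 + y^4/3 - 5*y^3/3 - y/2


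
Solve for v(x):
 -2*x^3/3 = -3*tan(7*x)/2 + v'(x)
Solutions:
 v(x) = C1 - x^4/6 - 3*log(cos(7*x))/14


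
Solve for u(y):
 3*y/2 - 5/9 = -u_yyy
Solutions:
 u(y) = C1 + C2*y + C3*y^2 - y^4/16 + 5*y^3/54


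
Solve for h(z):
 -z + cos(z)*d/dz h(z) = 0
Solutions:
 h(z) = C1 + Integral(z/cos(z), z)


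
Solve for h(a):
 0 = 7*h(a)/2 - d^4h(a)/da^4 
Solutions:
 h(a) = C1*exp(-2^(3/4)*7^(1/4)*a/2) + C2*exp(2^(3/4)*7^(1/4)*a/2) + C3*sin(2^(3/4)*7^(1/4)*a/2) + C4*cos(2^(3/4)*7^(1/4)*a/2)


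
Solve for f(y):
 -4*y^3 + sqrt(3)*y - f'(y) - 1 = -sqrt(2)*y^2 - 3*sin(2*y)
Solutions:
 f(y) = C1 - y^4 + sqrt(2)*y^3/3 + sqrt(3)*y^2/2 - y - 3*cos(2*y)/2


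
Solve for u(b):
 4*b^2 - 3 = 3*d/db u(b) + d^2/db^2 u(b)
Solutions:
 u(b) = C1 + C2*exp(-3*b) + 4*b^3/9 - 4*b^2/9 - 19*b/27


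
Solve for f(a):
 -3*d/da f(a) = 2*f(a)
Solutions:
 f(a) = C1*exp(-2*a/3)


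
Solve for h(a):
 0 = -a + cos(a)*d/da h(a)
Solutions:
 h(a) = C1 + Integral(a/cos(a), a)


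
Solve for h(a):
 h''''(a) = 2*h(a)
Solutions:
 h(a) = C1*exp(-2^(1/4)*a) + C2*exp(2^(1/4)*a) + C3*sin(2^(1/4)*a) + C4*cos(2^(1/4)*a)


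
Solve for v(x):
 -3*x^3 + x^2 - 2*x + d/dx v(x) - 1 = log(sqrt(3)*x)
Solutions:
 v(x) = C1 + 3*x^4/4 - x^3/3 + x^2 + x*log(x) + x*log(3)/2


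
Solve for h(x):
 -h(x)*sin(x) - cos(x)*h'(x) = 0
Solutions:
 h(x) = C1*cos(x)


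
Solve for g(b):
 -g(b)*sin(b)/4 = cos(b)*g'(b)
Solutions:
 g(b) = C1*cos(b)^(1/4)


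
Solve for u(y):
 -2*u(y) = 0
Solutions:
 u(y) = 0


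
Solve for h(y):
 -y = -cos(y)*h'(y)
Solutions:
 h(y) = C1 + Integral(y/cos(y), y)


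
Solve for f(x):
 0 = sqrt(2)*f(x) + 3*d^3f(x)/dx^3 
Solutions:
 f(x) = C3*exp(-2^(1/6)*3^(2/3)*x/3) + (C1*sin(6^(1/6)*x/2) + C2*cos(6^(1/6)*x/2))*exp(2^(1/6)*3^(2/3)*x/6)


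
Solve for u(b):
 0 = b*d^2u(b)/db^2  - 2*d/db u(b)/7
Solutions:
 u(b) = C1 + C2*b^(9/7)


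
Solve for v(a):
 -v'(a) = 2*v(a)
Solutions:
 v(a) = C1*exp(-2*a)


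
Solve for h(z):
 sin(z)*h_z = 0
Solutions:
 h(z) = C1


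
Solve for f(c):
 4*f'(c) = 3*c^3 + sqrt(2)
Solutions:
 f(c) = C1 + 3*c^4/16 + sqrt(2)*c/4


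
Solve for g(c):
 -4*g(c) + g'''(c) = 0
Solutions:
 g(c) = C3*exp(2^(2/3)*c) + (C1*sin(2^(2/3)*sqrt(3)*c/2) + C2*cos(2^(2/3)*sqrt(3)*c/2))*exp(-2^(2/3)*c/2)


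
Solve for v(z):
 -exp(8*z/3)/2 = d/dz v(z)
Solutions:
 v(z) = C1 - 3*exp(8*z/3)/16


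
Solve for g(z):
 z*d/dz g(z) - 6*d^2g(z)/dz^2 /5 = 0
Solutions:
 g(z) = C1 + C2*erfi(sqrt(15)*z/6)


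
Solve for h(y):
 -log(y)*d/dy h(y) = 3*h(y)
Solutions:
 h(y) = C1*exp(-3*li(y))


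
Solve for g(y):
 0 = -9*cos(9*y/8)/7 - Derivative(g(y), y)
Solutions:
 g(y) = C1 - 8*sin(9*y/8)/7


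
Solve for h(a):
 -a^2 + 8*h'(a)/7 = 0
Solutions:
 h(a) = C1 + 7*a^3/24


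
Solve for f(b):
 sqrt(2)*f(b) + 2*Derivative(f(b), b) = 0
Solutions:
 f(b) = C1*exp(-sqrt(2)*b/2)


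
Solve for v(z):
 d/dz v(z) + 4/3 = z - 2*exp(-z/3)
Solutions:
 v(z) = C1 + z^2/2 - 4*z/3 + 6*exp(-z/3)


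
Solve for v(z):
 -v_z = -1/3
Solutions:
 v(z) = C1 + z/3


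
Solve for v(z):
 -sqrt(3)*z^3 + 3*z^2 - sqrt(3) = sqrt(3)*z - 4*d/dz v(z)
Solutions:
 v(z) = C1 + sqrt(3)*z^4/16 - z^3/4 + sqrt(3)*z^2/8 + sqrt(3)*z/4


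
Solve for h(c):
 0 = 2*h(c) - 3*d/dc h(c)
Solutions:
 h(c) = C1*exp(2*c/3)


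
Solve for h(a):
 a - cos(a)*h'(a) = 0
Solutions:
 h(a) = C1 + Integral(a/cos(a), a)


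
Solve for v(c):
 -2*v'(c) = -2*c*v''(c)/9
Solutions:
 v(c) = C1 + C2*c^10


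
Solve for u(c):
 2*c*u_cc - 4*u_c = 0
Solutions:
 u(c) = C1 + C2*c^3


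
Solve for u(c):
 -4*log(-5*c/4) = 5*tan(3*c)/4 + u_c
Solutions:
 u(c) = C1 - 4*c*log(-c) - 4*c*log(5) + 4*c + 8*c*log(2) + 5*log(cos(3*c))/12


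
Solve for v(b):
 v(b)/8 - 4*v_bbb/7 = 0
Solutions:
 v(b) = C3*exp(14^(1/3)*b/4) + (C1*sin(14^(1/3)*sqrt(3)*b/8) + C2*cos(14^(1/3)*sqrt(3)*b/8))*exp(-14^(1/3)*b/8)


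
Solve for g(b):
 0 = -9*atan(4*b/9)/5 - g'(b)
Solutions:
 g(b) = C1 - 9*b*atan(4*b/9)/5 + 81*log(16*b^2 + 81)/40


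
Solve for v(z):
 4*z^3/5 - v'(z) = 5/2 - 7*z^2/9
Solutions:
 v(z) = C1 + z^4/5 + 7*z^3/27 - 5*z/2


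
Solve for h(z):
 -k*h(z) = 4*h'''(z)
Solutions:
 h(z) = C1*exp(2^(1/3)*z*(-k)^(1/3)/2) + C2*exp(2^(1/3)*z*(-k)^(1/3)*(-1 + sqrt(3)*I)/4) + C3*exp(-2^(1/3)*z*(-k)^(1/3)*(1 + sqrt(3)*I)/4)


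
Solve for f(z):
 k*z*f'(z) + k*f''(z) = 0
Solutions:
 f(z) = C1 + C2*erf(sqrt(2)*z/2)


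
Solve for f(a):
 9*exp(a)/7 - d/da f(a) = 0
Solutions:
 f(a) = C1 + 9*exp(a)/7


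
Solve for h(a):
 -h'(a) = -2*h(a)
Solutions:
 h(a) = C1*exp(2*a)


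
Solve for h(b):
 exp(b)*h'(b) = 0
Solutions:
 h(b) = C1


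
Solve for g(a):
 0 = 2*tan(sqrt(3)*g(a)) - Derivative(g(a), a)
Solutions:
 g(a) = sqrt(3)*(pi - asin(C1*exp(2*sqrt(3)*a)))/3
 g(a) = sqrt(3)*asin(C1*exp(2*sqrt(3)*a))/3


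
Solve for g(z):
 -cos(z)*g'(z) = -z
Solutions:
 g(z) = C1 + Integral(z/cos(z), z)


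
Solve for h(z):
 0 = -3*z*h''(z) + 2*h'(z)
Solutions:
 h(z) = C1 + C2*z^(5/3)


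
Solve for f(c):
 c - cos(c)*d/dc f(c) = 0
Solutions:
 f(c) = C1 + Integral(c/cos(c), c)


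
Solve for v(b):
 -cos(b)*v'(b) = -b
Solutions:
 v(b) = C1 + Integral(b/cos(b), b)


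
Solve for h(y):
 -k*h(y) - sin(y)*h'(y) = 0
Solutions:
 h(y) = C1*exp(k*(-log(cos(y) - 1) + log(cos(y) + 1))/2)


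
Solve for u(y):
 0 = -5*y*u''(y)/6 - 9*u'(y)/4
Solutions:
 u(y) = C1 + C2/y^(17/10)


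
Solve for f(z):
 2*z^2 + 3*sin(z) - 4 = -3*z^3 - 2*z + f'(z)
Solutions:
 f(z) = C1 + 3*z^4/4 + 2*z^3/3 + z^2 - 4*z - 3*cos(z)


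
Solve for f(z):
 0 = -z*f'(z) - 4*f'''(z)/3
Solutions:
 f(z) = C1 + Integral(C2*airyai(-6^(1/3)*z/2) + C3*airybi(-6^(1/3)*z/2), z)


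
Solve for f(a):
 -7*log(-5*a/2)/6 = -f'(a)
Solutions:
 f(a) = C1 + 7*a*log(-a)/6 + 7*a*(-1 - log(2) + log(5))/6


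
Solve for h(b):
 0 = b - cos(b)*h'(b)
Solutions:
 h(b) = C1 + Integral(b/cos(b), b)


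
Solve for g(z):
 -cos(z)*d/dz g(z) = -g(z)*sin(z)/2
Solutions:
 g(z) = C1/sqrt(cos(z))


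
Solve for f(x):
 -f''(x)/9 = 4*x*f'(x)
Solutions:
 f(x) = C1 + C2*erf(3*sqrt(2)*x)


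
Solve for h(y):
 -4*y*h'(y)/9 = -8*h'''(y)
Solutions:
 h(y) = C1 + Integral(C2*airyai(12^(1/3)*y/6) + C3*airybi(12^(1/3)*y/6), y)


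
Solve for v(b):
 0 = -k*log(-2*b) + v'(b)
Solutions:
 v(b) = C1 + b*k*log(-b) + b*k*(-1 + log(2))


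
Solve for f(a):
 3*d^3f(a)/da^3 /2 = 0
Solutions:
 f(a) = C1 + C2*a + C3*a^2


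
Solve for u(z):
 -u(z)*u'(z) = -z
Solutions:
 u(z) = -sqrt(C1 + z^2)
 u(z) = sqrt(C1 + z^2)


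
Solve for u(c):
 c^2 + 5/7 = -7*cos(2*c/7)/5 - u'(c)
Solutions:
 u(c) = C1 - c^3/3 - 5*c/7 - 49*sin(c/7)*cos(c/7)/5


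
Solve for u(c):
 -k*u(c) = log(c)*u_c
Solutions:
 u(c) = C1*exp(-k*li(c))


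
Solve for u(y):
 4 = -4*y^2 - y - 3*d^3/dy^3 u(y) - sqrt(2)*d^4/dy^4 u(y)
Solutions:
 u(y) = C1 + C2*y + C3*y^2 + C4*exp(-3*sqrt(2)*y/2) - y^5/45 + y^4*(-3 + 8*sqrt(2))/216 + y^3*(-52 + 3*sqrt(2))/162


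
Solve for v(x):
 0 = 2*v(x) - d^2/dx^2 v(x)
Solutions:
 v(x) = C1*exp(-sqrt(2)*x) + C2*exp(sqrt(2)*x)


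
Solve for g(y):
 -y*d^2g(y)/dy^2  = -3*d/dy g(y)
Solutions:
 g(y) = C1 + C2*y^4


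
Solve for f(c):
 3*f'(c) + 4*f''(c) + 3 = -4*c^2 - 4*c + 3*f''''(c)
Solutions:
 f(c) = C1 + C2*exp(-2^(1/3)*c*(8/(sqrt(473) + 27)^(1/3) + 2^(1/3)*(sqrt(473) + 27)^(1/3))/12)*sin(2^(1/3)*sqrt(3)*c*(-2^(1/3)*(sqrt(473) + 27)^(1/3) + 8/(sqrt(473) + 27)^(1/3))/12) + C3*exp(-2^(1/3)*c*(8/(sqrt(473) + 27)^(1/3) + 2^(1/3)*(sqrt(473) + 27)^(1/3))/12)*cos(2^(1/3)*sqrt(3)*c*(-2^(1/3)*(sqrt(473) + 27)^(1/3) + 8/(sqrt(473) + 27)^(1/3))/12) + C4*exp(2^(1/3)*c*(8/(sqrt(473) + 27)^(1/3) + 2^(1/3)*(sqrt(473) + 27)^(1/3))/6) - 4*c^3/9 + 10*c^2/9 - 107*c/27


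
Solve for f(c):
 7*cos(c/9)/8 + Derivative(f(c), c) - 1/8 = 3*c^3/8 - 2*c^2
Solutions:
 f(c) = C1 + 3*c^4/32 - 2*c^3/3 + c/8 - 63*sin(c/9)/8


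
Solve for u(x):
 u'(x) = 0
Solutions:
 u(x) = C1


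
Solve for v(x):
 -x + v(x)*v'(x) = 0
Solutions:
 v(x) = -sqrt(C1 + x^2)
 v(x) = sqrt(C1 + x^2)


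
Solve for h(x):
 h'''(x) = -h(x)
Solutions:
 h(x) = C3*exp(-x) + (C1*sin(sqrt(3)*x/2) + C2*cos(sqrt(3)*x/2))*exp(x/2)


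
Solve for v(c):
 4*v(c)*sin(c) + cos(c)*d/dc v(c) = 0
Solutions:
 v(c) = C1*cos(c)^4


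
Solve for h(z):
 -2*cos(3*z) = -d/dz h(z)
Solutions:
 h(z) = C1 + 2*sin(3*z)/3


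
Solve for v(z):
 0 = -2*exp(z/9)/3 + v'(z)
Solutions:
 v(z) = C1 + 6*exp(z/9)


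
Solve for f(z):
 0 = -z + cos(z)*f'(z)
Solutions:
 f(z) = C1 + Integral(z/cos(z), z)


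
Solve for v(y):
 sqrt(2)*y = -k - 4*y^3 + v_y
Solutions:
 v(y) = C1 + k*y + y^4 + sqrt(2)*y^2/2


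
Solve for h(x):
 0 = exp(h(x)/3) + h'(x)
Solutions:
 h(x) = 3*log(1/(C1 + x)) + 3*log(3)


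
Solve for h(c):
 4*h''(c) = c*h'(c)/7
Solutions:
 h(c) = C1 + C2*erfi(sqrt(14)*c/28)


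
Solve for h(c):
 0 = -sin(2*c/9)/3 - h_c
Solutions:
 h(c) = C1 + 3*cos(2*c/9)/2


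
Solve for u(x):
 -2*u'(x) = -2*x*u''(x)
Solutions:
 u(x) = C1 + C2*x^2


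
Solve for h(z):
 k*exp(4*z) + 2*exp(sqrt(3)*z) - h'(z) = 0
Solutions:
 h(z) = C1 + k*exp(4*z)/4 + 2*sqrt(3)*exp(sqrt(3)*z)/3


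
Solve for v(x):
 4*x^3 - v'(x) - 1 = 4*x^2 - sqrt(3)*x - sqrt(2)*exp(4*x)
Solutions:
 v(x) = C1 + x^4 - 4*x^3/3 + sqrt(3)*x^2/2 - x + sqrt(2)*exp(4*x)/4


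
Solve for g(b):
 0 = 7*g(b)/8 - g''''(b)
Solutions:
 g(b) = C1*exp(-14^(1/4)*b/2) + C2*exp(14^(1/4)*b/2) + C3*sin(14^(1/4)*b/2) + C4*cos(14^(1/4)*b/2)


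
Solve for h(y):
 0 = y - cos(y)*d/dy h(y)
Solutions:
 h(y) = C1 + Integral(y/cos(y), y)


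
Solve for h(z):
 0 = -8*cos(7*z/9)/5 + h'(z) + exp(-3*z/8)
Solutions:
 h(z) = C1 + 72*sin(7*z/9)/35 + 8*exp(-3*z/8)/3


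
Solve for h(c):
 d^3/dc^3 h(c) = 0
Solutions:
 h(c) = C1 + C2*c + C3*c^2


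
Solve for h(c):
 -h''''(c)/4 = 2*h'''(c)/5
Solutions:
 h(c) = C1 + C2*c + C3*c^2 + C4*exp(-8*c/5)


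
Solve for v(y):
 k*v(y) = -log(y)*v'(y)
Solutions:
 v(y) = C1*exp(-k*li(y))


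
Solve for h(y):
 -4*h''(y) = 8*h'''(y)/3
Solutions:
 h(y) = C1 + C2*y + C3*exp(-3*y/2)


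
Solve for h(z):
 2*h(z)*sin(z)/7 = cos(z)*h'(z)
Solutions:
 h(z) = C1/cos(z)^(2/7)


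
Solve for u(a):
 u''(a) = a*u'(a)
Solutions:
 u(a) = C1 + C2*erfi(sqrt(2)*a/2)


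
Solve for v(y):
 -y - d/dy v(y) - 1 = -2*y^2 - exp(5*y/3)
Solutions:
 v(y) = C1 + 2*y^3/3 - y^2/2 - y + 3*exp(5*y/3)/5


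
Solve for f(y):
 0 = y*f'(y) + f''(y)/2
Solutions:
 f(y) = C1 + C2*erf(y)


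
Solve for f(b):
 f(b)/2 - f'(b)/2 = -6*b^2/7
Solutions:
 f(b) = C1*exp(b) - 12*b^2/7 - 24*b/7 - 24/7


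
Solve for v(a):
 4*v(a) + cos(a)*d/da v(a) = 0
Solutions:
 v(a) = C1*(sin(a)^2 - 2*sin(a) + 1)/(sin(a)^2 + 2*sin(a) + 1)


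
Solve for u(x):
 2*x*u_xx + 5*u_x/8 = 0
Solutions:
 u(x) = C1 + C2*x^(11/16)


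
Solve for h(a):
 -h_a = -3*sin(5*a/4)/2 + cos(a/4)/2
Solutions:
 h(a) = C1 - 2*sin(a/4) - 6*cos(5*a/4)/5


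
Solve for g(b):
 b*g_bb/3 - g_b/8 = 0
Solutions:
 g(b) = C1 + C2*b^(11/8)


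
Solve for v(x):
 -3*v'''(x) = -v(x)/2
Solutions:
 v(x) = C3*exp(6^(2/3)*x/6) + (C1*sin(2^(2/3)*3^(1/6)*x/4) + C2*cos(2^(2/3)*3^(1/6)*x/4))*exp(-6^(2/3)*x/12)


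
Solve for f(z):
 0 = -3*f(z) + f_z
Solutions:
 f(z) = C1*exp(3*z)


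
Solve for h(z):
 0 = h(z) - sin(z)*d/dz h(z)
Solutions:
 h(z) = C1*sqrt(cos(z) - 1)/sqrt(cos(z) + 1)


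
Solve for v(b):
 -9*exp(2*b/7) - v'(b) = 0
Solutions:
 v(b) = C1 - 63*exp(2*b/7)/2


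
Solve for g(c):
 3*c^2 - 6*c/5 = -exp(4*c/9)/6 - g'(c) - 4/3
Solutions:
 g(c) = C1 - c^3 + 3*c^2/5 - 4*c/3 - 3*exp(4*c/9)/8


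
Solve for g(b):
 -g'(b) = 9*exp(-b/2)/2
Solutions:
 g(b) = C1 + 9*exp(-b/2)


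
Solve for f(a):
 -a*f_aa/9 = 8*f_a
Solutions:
 f(a) = C1 + C2/a^71


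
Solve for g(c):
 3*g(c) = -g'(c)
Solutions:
 g(c) = C1*exp(-3*c)


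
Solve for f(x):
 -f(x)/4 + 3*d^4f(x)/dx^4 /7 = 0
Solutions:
 f(x) = C1*exp(-sqrt(2)*3^(3/4)*7^(1/4)*x/6) + C2*exp(sqrt(2)*3^(3/4)*7^(1/4)*x/6) + C3*sin(sqrt(2)*3^(3/4)*7^(1/4)*x/6) + C4*cos(sqrt(2)*3^(3/4)*7^(1/4)*x/6)


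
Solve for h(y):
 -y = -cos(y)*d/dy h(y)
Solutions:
 h(y) = C1 + Integral(y/cos(y), y)


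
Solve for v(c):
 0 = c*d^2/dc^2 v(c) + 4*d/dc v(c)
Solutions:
 v(c) = C1 + C2/c^3


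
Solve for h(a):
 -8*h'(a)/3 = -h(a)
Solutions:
 h(a) = C1*exp(3*a/8)


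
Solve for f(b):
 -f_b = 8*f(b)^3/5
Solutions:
 f(b) = -sqrt(10)*sqrt(-1/(C1 - 8*b))/2
 f(b) = sqrt(10)*sqrt(-1/(C1 - 8*b))/2


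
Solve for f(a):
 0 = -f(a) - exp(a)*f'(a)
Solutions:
 f(a) = C1*exp(exp(-a))


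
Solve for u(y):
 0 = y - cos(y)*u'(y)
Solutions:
 u(y) = C1 + Integral(y/cos(y), y)


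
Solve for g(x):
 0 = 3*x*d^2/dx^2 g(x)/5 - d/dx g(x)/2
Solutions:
 g(x) = C1 + C2*x^(11/6)


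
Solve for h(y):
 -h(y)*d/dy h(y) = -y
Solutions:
 h(y) = -sqrt(C1 + y^2)
 h(y) = sqrt(C1 + y^2)


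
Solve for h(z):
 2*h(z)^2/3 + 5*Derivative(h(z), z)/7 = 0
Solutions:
 h(z) = 15/(C1 + 14*z)


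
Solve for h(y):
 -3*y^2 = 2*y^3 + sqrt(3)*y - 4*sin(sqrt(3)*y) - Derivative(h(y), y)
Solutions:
 h(y) = C1 + y^4/2 + y^3 + sqrt(3)*y^2/2 + 4*sqrt(3)*cos(sqrt(3)*y)/3


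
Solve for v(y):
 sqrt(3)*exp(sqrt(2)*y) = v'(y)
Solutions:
 v(y) = C1 + sqrt(6)*exp(sqrt(2)*y)/2


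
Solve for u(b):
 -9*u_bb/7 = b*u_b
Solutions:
 u(b) = C1 + C2*erf(sqrt(14)*b/6)


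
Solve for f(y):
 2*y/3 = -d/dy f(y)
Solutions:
 f(y) = C1 - y^2/3


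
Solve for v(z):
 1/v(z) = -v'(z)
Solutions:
 v(z) = -sqrt(C1 - 2*z)
 v(z) = sqrt(C1 - 2*z)


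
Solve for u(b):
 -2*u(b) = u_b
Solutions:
 u(b) = C1*exp(-2*b)


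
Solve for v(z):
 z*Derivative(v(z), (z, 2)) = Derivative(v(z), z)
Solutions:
 v(z) = C1 + C2*z^2


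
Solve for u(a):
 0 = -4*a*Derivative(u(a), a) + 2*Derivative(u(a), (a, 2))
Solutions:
 u(a) = C1 + C2*erfi(a)


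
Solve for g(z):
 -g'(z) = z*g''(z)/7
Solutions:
 g(z) = C1 + C2/z^6


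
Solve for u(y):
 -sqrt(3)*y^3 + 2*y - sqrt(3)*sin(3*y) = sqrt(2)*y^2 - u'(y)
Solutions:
 u(y) = C1 + sqrt(3)*y^4/4 + sqrt(2)*y^3/3 - y^2 - sqrt(3)*cos(3*y)/3


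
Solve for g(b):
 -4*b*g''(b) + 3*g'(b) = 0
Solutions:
 g(b) = C1 + C2*b^(7/4)


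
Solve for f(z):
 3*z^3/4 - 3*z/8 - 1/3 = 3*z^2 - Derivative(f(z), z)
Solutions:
 f(z) = C1 - 3*z^4/16 + z^3 + 3*z^2/16 + z/3


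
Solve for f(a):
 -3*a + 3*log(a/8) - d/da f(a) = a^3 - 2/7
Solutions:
 f(a) = C1 - a^4/4 - 3*a^2/2 + 3*a*log(a) - 9*a*log(2) - 19*a/7


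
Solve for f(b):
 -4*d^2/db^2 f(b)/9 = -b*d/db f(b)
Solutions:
 f(b) = C1 + C2*erfi(3*sqrt(2)*b/4)


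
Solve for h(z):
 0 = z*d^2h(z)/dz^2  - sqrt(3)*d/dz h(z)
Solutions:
 h(z) = C1 + C2*z^(1 + sqrt(3))


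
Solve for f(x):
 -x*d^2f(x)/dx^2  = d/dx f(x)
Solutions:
 f(x) = C1 + C2*log(x)


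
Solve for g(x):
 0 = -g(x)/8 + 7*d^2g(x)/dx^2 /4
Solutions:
 g(x) = C1*exp(-sqrt(14)*x/14) + C2*exp(sqrt(14)*x/14)


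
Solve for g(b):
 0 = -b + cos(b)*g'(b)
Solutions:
 g(b) = C1 + Integral(b/cos(b), b)


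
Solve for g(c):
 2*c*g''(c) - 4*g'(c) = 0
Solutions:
 g(c) = C1 + C2*c^3


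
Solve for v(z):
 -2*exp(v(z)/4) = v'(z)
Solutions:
 v(z) = 4*log(1/(C1 + 2*z)) + 8*log(2)


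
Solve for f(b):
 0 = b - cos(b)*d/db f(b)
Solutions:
 f(b) = C1 + Integral(b/cos(b), b)


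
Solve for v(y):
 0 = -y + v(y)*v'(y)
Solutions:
 v(y) = -sqrt(C1 + y^2)
 v(y) = sqrt(C1 + y^2)


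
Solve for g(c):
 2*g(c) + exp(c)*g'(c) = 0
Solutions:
 g(c) = C1*exp(2*exp(-c))


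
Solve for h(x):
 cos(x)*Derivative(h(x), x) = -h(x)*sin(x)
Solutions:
 h(x) = C1*cos(x)


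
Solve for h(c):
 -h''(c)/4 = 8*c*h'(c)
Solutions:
 h(c) = C1 + C2*erf(4*c)


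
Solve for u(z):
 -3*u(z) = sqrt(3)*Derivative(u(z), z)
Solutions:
 u(z) = C1*exp(-sqrt(3)*z)


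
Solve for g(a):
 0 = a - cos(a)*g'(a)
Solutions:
 g(a) = C1 + Integral(a/cos(a), a)


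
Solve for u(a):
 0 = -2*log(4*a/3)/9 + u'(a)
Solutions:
 u(a) = C1 + 2*a*log(a)/9 - 2*a*log(3)/9 - 2*a/9 + 4*a*log(2)/9


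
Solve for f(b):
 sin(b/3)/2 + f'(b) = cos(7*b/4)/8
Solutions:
 f(b) = C1 + sin(7*b/4)/14 + 3*cos(b/3)/2


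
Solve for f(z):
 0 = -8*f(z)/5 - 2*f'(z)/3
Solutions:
 f(z) = C1*exp(-12*z/5)


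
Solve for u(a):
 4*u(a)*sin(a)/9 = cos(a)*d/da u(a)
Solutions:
 u(a) = C1/cos(a)^(4/9)


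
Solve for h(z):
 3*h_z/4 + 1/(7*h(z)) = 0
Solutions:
 h(z) = -sqrt(C1 - 168*z)/21
 h(z) = sqrt(C1 - 168*z)/21


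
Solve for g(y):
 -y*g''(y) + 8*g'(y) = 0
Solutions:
 g(y) = C1 + C2*y^9


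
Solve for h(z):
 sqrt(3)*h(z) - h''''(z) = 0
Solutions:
 h(z) = C1*exp(-3^(1/8)*z) + C2*exp(3^(1/8)*z) + C3*sin(3^(1/8)*z) + C4*cos(3^(1/8)*z)


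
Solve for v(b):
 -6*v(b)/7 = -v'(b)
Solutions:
 v(b) = C1*exp(6*b/7)


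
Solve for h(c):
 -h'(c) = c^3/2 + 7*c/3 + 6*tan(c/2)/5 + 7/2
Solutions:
 h(c) = C1 - c^4/8 - 7*c^2/6 - 7*c/2 + 12*log(cos(c/2))/5


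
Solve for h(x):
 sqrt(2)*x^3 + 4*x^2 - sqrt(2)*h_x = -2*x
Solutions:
 h(x) = C1 + x^4/4 + 2*sqrt(2)*x^3/3 + sqrt(2)*x^2/2


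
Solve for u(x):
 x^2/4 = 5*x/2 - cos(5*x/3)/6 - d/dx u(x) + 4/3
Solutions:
 u(x) = C1 - x^3/12 + 5*x^2/4 + 4*x/3 - sin(5*x/3)/10


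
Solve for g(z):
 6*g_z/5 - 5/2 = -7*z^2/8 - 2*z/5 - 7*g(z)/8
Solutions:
 g(z) = C1*exp(-35*z/48) - z^2 + 16*z/7 - 68/245


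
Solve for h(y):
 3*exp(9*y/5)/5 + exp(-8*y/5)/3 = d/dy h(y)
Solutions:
 h(y) = C1 + exp(9*y/5)/3 - 5*exp(-8*y/5)/24


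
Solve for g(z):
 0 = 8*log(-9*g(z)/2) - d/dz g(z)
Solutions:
 -Integral(1/(log(-_y) - log(2) + 2*log(3)), (_y, g(z)))/8 = C1 - z


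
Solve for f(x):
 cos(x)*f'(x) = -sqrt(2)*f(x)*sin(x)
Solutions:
 f(x) = C1*cos(x)^(sqrt(2))


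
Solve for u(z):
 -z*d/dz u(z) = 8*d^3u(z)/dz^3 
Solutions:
 u(z) = C1 + Integral(C2*airyai(-z/2) + C3*airybi(-z/2), z)


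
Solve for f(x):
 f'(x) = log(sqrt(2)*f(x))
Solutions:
 -2*Integral(1/(2*log(_y) + log(2)), (_y, f(x))) = C1 - x


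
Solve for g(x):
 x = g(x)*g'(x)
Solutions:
 g(x) = -sqrt(C1 + x^2)
 g(x) = sqrt(C1 + x^2)


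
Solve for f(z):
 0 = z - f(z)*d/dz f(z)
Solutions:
 f(z) = -sqrt(C1 + z^2)
 f(z) = sqrt(C1 + z^2)


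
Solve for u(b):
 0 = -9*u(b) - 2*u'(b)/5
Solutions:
 u(b) = C1*exp(-45*b/2)


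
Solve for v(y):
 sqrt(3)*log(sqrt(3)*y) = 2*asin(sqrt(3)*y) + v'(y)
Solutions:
 v(y) = C1 + sqrt(3)*y*(log(y) - 1) - 2*y*asin(sqrt(3)*y) + sqrt(3)*y*log(3)/2 - 2*sqrt(3)*sqrt(1 - 3*y^2)/3


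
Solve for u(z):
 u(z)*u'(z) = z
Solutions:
 u(z) = -sqrt(C1 + z^2)
 u(z) = sqrt(C1 + z^2)


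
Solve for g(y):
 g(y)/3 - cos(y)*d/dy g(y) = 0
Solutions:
 g(y) = C1*(sin(y) + 1)^(1/6)/(sin(y) - 1)^(1/6)


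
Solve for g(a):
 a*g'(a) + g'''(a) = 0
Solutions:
 g(a) = C1 + Integral(C2*airyai(-a) + C3*airybi(-a), a)


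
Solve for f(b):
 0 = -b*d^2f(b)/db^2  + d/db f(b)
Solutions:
 f(b) = C1 + C2*b^2


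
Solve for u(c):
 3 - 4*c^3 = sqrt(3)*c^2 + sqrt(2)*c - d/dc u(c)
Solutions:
 u(c) = C1 + c^4 + sqrt(3)*c^3/3 + sqrt(2)*c^2/2 - 3*c


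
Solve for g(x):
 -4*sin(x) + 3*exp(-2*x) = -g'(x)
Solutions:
 g(x) = C1 - 4*cos(x) + 3*exp(-2*x)/2


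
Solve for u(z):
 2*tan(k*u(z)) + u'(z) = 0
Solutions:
 u(z) = Piecewise((-asin(exp(C1*k - 2*k*z))/k + pi/k, Ne(k, 0)), (nan, True))
 u(z) = Piecewise((asin(exp(C1*k - 2*k*z))/k, Ne(k, 0)), (nan, True))


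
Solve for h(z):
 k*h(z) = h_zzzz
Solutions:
 h(z) = C1*exp(-k^(1/4)*z) + C2*exp(k^(1/4)*z) + C3*exp(-I*k^(1/4)*z) + C4*exp(I*k^(1/4)*z)


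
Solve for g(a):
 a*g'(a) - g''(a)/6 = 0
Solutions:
 g(a) = C1 + C2*erfi(sqrt(3)*a)


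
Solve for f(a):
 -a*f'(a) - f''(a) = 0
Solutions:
 f(a) = C1 + C2*erf(sqrt(2)*a/2)


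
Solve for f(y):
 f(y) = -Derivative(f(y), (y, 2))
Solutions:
 f(y) = C1*sin(y) + C2*cos(y)


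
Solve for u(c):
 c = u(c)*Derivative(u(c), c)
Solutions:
 u(c) = -sqrt(C1 + c^2)
 u(c) = sqrt(C1 + c^2)


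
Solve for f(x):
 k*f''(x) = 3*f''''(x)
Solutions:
 f(x) = C1 + C2*x + C3*exp(-sqrt(3)*sqrt(k)*x/3) + C4*exp(sqrt(3)*sqrt(k)*x/3)


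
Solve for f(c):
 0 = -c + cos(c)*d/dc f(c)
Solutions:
 f(c) = C1 + Integral(c/cos(c), c)


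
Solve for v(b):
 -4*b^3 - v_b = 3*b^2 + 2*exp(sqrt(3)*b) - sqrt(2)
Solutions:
 v(b) = C1 - b^4 - b^3 + sqrt(2)*b - 2*sqrt(3)*exp(sqrt(3)*b)/3


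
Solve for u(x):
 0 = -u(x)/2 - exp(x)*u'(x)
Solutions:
 u(x) = C1*exp(exp(-x)/2)


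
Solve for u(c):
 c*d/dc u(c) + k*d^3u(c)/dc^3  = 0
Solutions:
 u(c) = C1 + Integral(C2*airyai(c*(-1/k)^(1/3)) + C3*airybi(c*(-1/k)^(1/3)), c)


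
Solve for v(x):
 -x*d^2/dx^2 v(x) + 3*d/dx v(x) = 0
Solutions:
 v(x) = C1 + C2*x^4


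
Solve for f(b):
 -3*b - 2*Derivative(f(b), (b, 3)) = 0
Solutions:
 f(b) = C1 + C2*b + C3*b^2 - b^4/16


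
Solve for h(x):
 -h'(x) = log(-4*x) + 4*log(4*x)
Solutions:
 h(x) = C1 - 5*x*log(x) + x*(-10*log(2) + 5 - I*pi)
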